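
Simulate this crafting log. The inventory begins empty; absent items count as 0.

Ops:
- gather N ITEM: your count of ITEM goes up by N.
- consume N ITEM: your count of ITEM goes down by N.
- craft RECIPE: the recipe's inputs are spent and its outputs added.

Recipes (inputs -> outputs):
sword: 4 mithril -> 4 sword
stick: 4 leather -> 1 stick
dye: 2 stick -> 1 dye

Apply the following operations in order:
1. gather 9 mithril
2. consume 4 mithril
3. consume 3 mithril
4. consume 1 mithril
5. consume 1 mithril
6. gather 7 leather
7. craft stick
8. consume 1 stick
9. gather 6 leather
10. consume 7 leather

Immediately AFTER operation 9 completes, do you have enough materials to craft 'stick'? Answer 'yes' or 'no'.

After 1 (gather 9 mithril): mithril=9
After 2 (consume 4 mithril): mithril=5
After 3 (consume 3 mithril): mithril=2
After 4 (consume 1 mithril): mithril=1
After 5 (consume 1 mithril): (empty)
After 6 (gather 7 leather): leather=7
After 7 (craft stick): leather=3 stick=1
After 8 (consume 1 stick): leather=3
After 9 (gather 6 leather): leather=9

Answer: yes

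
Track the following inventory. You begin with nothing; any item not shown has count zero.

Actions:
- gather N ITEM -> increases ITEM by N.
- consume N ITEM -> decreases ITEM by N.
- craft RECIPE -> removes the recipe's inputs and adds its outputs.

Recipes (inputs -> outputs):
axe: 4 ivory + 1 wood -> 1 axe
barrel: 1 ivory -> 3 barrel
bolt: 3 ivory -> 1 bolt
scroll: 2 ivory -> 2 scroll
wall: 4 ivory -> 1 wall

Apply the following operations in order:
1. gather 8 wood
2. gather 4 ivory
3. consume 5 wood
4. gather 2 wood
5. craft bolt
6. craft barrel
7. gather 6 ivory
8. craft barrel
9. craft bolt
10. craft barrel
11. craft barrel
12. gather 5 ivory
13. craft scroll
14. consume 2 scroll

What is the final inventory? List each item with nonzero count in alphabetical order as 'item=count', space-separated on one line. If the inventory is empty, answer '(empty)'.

After 1 (gather 8 wood): wood=8
After 2 (gather 4 ivory): ivory=4 wood=8
After 3 (consume 5 wood): ivory=4 wood=3
After 4 (gather 2 wood): ivory=4 wood=5
After 5 (craft bolt): bolt=1 ivory=1 wood=5
After 6 (craft barrel): barrel=3 bolt=1 wood=5
After 7 (gather 6 ivory): barrel=3 bolt=1 ivory=6 wood=5
After 8 (craft barrel): barrel=6 bolt=1 ivory=5 wood=5
After 9 (craft bolt): barrel=6 bolt=2 ivory=2 wood=5
After 10 (craft barrel): barrel=9 bolt=2 ivory=1 wood=5
After 11 (craft barrel): barrel=12 bolt=2 wood=5
After 12 (gather 5 ivory): barrel=12 bolt=2 ivory=5 wood=5
After 13 (craft scroll): barrel=12 bolt=2 ivory=3 scroll=2 wood=5
After 14 (consume 2 scroll): barrel=12 bolt=2 ivory=3 wood=5

Answer: barrel=12 bolt=2 ivory=3 wood=5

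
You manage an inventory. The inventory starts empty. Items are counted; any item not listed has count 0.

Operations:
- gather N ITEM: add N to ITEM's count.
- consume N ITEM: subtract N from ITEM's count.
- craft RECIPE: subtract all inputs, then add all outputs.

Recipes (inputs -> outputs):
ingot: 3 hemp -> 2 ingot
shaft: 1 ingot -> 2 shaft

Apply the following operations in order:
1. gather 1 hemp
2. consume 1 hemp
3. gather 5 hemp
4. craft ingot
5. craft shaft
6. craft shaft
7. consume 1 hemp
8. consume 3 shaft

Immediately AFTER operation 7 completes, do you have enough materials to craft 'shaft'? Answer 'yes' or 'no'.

Answer: no

Derivation:
After 1 (gather 1 hemp): hemp=1
After 2 (consume 1 hemp): (empty)
After 3 (gather 5 hemp): hemp=5
After 4 (craft ingot): hemp=2 ingot=2
After 5 (craft shaft): hemp=2 ingot=1 shaft=2
After 6 (craft shaft): hemp=2 shaft=4
After 7 (consume 1 hemp): hemp=1 shaft=4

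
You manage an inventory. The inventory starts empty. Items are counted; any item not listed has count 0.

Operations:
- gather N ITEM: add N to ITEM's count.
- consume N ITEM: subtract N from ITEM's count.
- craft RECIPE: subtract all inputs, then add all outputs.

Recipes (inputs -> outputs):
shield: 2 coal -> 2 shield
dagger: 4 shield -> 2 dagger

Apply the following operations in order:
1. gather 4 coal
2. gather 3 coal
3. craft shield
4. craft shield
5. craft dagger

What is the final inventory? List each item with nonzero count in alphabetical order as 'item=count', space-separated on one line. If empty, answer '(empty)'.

After 1 (gather 4 coal): coal=4
After 2 (gather 3 coal): coal=7
After 3 (craft shield): coal=5 shield=2
After 4 (craft shield): coal=3 shield=4
After 5 (craft dagger): coal=3 dagger=2

Answer: coal=3 dagger=2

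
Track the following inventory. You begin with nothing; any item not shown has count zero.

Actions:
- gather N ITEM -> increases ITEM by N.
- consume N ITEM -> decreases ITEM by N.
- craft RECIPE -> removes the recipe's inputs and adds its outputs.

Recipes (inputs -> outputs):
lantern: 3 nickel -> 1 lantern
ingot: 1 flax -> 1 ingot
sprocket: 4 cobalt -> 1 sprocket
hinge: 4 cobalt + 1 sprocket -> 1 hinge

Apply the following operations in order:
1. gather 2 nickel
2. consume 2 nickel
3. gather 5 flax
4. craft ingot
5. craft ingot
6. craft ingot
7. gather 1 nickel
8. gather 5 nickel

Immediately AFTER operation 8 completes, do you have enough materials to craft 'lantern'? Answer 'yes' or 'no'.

Answer: yes

Derivation:
After 1 (gather 2 nickel): nickel=2
After 2 (consume 2 nickel): (empty)
After 3 (gather 5 flax): flax=5
After 4 (craft ingot): flax=4 ingot=1
After 5 (craft ingot): flax=3 ingot=2
After 6 (craft ingot): flax=2 ingot=3
After 7 (gather 1 nickel): flax=2 ingot=3 nickel=1
After 8 (gather 5 nickel): flax=2 ingot=3 nickel=6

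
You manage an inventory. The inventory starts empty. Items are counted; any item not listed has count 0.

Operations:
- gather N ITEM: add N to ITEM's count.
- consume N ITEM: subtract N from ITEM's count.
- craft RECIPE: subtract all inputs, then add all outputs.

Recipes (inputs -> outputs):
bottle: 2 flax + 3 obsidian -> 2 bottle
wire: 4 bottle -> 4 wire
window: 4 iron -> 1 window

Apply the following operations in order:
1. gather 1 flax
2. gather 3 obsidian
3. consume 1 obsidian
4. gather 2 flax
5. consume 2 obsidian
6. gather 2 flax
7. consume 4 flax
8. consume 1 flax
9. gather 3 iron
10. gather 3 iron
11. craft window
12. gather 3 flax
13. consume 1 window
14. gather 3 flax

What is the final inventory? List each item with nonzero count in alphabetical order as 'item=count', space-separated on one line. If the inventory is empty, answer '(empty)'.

After 1 (gather 1 flax): flax=1
After 2 (gather 3 obsidian): flax=1 obsidian=3
After 3 (consume 1 obsidian): flax=1 obsidian=2
After 4 (gather 2 flax): flax=3 obsidian=2
After 5 (consume 2 obsidian): flax=3
After 6 (gather 2 flax): flax=5
After 7 (consume 4 flax): flax=1
After 8 (consume 1 flax): (empty)
After 9 (gather 3 iron): iron=3
After 10 (gather 3 iron): iron=6
After 11 (craft window): iron=2 window=1
After 12 (gather 3 flax): flax=3 iron=2 window=1
After 13 (consume 1 window): flax=3 iron=2
After 14 (gather 3 flax): flax=6 iron=2

Answer: flax=6 iron=2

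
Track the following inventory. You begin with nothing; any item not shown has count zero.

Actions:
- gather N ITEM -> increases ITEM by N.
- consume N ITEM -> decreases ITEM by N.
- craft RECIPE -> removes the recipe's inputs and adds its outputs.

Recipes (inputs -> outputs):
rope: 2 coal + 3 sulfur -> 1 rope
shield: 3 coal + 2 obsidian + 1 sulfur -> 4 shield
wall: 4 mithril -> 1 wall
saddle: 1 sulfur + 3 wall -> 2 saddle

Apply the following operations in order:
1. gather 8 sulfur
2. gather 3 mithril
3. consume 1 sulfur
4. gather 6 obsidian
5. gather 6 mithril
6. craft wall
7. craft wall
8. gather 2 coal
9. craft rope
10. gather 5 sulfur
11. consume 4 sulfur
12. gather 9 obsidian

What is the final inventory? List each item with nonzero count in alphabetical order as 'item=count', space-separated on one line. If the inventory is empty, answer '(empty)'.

Answer: mithril=1 obsidian=15 rope=1 sulfur=5 wall=2

Derivation:
After 1 (gather 8 sulfur): sulfur=8
After 2 (gather 3 mithril): mithril=3 sulfur=8
After 3 (consume 1 sulfur): mithril=3 sulfur=7
After 4 (gather 6 obsidian): mithril=3 obsidian=6 sulfur=7
After 5 (gather 6 mithril): mithril=9 obsidian=6 sulfur=7
After 6 (craft wall): mithril=5 obsidian=6 sulfur=7 wall=1
After 7 (craft wall): mithril=1 obsidian=6 sulfur=7 wall=2
After 8 (gather 2 coal): coal=2 mithril=1 obsidian=6 sulfur=7 wall=2
After 9 (craft rope): mithril=1 obsidian=6 rope=1 sulfur=4 wall=2
After 10 (gather 5 sulfur): mithril=1 obsidian=6 rope=1 sulfur=9 wall=2
After 11 (consume 4 sulfur): mithril=1 obsidian=6 rope=1 sulfur=5 wall=2
After 12 (gather 9 obsidian): mithril=1 obsidian=15 rope=1 sulfur=5 wall=2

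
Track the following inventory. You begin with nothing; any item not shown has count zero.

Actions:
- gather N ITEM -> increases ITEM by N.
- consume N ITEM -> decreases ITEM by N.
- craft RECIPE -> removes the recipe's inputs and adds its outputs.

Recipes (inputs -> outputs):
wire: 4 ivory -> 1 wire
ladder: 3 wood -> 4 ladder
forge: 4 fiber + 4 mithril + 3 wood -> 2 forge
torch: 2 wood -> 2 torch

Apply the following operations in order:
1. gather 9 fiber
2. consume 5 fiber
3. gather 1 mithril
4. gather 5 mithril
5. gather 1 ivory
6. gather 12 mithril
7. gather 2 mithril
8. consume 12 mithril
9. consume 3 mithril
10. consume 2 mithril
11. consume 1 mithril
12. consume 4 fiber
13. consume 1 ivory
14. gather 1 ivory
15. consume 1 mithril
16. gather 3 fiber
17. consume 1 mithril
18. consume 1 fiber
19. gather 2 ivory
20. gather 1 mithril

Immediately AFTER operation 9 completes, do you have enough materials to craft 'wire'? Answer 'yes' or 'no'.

Answer: no

Derivation:
After 1 (gather 9 fiber): fiber=9
After 2 (consume 5 fiber): fiber=4
After 3 (gather 1 mithril): fiber=4 mithril=1
After 4 (gather 5 mithril): fiber=4 mithril=6
After 5 (gather 1 ivory): fiber=4 ivory=1 mithril=6
After 6 (gather 12 mithril): fiber=4 ivory=1 mithril=18
After 7 (gather 2 mithril): fiber=4 ivory=1 mithril=20
After 8 (consume 12 mithril): fiber=4 ivory=1 mithril=8
After 9 (consume 3 mithril): fiber=4 ivory=1 mithril=5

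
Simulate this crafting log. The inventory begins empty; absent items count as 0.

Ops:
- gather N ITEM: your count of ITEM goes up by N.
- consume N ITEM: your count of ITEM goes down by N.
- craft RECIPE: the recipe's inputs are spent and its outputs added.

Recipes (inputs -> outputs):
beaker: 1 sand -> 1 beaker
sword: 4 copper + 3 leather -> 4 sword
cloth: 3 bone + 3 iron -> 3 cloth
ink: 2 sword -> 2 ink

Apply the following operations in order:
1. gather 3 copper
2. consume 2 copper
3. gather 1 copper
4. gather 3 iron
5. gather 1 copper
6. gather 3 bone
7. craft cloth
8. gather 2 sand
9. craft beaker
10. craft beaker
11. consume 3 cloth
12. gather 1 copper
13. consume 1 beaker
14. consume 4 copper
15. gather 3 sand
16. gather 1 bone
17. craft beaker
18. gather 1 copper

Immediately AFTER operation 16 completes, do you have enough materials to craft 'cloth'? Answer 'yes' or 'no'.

Answer: no

Derivation:
After 1 (gather 3 copper): copper=3
After 2 (consume 2 copper): copper=1
After 3 (gather 1 copper): copper=2
After 4 (gather 3 iron): copper=2 iron=3
After 5 (gather 1 copper): copper=3 iron=3
After 6 (gather 3 bone): bone=3 copper=3 iron=3
After 7 (craft cloth): cloth=3 copper=3
After 8 (gather 2 sand): cloth=3 copper=3 sand=2
After 9 (craft beaker): beaker=1 cloth=3 copper=3 sand=1
After 10 (craft beaker): beaker=2 cloth=3 copper=3
After 11 (consume 3 cloth): beaker=2 copper=3
After 12 (gather 1 copper): beaker=2 copper=4
After 13 (consume 1 beaker): beaker=1 copper=4
After 14 (consume 4 copper): beaker=1
After 15 (gather 3 sand): beaker=1 sand=3
After 16 (gather 1 bone): beaker=1 bone=1 sand=3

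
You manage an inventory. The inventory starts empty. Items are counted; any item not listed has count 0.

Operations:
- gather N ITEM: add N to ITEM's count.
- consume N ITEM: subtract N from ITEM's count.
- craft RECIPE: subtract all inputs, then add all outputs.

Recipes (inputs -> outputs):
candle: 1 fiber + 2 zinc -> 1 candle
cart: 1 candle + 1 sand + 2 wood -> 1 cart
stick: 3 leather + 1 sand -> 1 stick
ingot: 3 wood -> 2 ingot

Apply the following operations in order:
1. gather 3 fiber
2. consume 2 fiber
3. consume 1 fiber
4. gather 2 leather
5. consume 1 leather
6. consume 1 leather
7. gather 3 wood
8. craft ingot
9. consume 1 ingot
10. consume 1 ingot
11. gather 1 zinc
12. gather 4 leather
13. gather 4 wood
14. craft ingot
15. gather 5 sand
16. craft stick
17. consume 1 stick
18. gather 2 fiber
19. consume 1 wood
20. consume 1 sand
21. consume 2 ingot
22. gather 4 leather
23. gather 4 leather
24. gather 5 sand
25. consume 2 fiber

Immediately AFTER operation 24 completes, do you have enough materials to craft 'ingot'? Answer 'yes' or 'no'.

After 1 (gather 3 fiber): fiber=3
After 2 (consume 2 fiber): fiber=1
After 3 (consume 1 fiber): (empty)
After 4 (gather 2 leather): leather=2
After 5 (consume 1 leather): leather=1
After 6 (consume 1 leather): (empty)
After 7 (gather 3 wood): wood=3
After 8 (craft ingot): ingot=2
After 9 (consume 1 ingot): ingot=1
After 10 (consume 1 ingot): (empty)
After 11 (gather 1 zinc): zinc=1
After 12 (gather 4 leather): leather=4 zinc=1
After 13 (gather 4 wood): leather=4 wood=4 zinc=1
After 14 (craft ingot): ingot=2 leather=4 wood=1 zinc=1
After 15 (gather 5 sand): ingot=2 leather=4 sand=5 wood=1 zinc=1
After 16 (craft stick): ingot=2 leather=1 sand=4 stick=1 wood=1 zinc=1
After 17 (consume 1 stick): ingot=2 leather=1 sand=4 wood=1 zinc=1
After 18 (gather 2 fiber): fiber=2 ingot=2 leather=1 sand=4 wood=1 zinc=1
After 19 (consume 1 wood): fiber=2 ingot=2 leather=1 sand=4 zinc=1
After 20 (consume 1 sand): fiber=2 ingot=2 leather=1 sand=3 zinc=1
After 21 (consume 2 ingot): fiber=2 leather=1 sand=3 zinc=1
After 22 (gather 4 leather): fiber=2 leather=5 sand=3 zinc=1
After 23 (gather 4 leather): fiber=2 leather=9 sand=3 zinc=1
After 24 (gather 5 sand): fiber=2 leather=9 sand=8 zinc=1

Answer: no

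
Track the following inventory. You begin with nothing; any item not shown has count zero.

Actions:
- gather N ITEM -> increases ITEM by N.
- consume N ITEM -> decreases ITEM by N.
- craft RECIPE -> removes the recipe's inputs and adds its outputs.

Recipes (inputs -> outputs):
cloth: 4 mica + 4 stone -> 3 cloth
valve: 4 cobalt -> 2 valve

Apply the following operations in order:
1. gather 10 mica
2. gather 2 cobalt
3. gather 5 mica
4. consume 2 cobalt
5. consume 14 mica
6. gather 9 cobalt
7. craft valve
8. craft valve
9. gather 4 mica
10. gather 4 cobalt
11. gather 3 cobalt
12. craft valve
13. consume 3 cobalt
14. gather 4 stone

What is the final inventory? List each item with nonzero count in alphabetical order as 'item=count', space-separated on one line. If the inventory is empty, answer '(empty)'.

Answer: cobalt=1 mica=5 stone=4 valve=6

Derivation:
After 1 (gather 10 mica): mica=10
After 2 (gather 2 cobalt): cobalt=2 mica=10
After 3 (gather 5 mica): cobalt=2 mica=15
After 4 (consume 2 cobalt): mica=15
After 5 (consume 14 mica): mica=1
After 6 (gather 9 cobalt): cobalt=9 mica=1
After 7 (craft valve): cobalt=5 mica=1 valve=2
After 8 (craft valve): cobalt=1 mica=1 valve=4
After 9 (gather 4 mica): cobalt=1 mica=5 valve=4
After 10 (gather 4 cobalt): cobalt=5 mica=5 valve=4
After 11 (gather 3 cobalt): cobalt=8 mica=5 valve=4
After 12 (craft valve): cobalt=4 mica=5 valve=6
After 13 (consume 3 cobalt): cobalt=1 mica=5 valve=6
After 14 (gather 4 stone): cobalt=1 mica=5 stone=4 valve=6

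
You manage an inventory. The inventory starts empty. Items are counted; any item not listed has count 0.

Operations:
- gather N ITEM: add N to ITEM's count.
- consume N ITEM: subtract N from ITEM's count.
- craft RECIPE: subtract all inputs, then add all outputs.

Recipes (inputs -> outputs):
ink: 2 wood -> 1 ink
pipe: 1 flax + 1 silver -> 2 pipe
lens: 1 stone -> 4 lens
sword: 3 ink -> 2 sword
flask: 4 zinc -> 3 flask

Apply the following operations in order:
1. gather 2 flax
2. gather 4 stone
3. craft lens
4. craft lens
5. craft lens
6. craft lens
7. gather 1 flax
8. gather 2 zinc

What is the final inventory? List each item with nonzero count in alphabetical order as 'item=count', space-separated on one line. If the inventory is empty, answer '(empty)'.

After 1 (gather 2 flax): flax=2
After 2 (gather 4 stone): flax=2 stone=4
After 3 (craft lens): flax=2 lens=4 stone=3
After 4 (craft lens): flax=2 lens=8 stone=2
After 5 (craft lens): flax=2 lens=12 stone=1
After 6 (craft lens): flax=2 lens=16
After 7 (gather 1 flax): flax=3 lens=16
After 8 (gather 2 zinc): flax=3 lens=16 zinc=2

Answer: flax=3 lens=16 zinc=2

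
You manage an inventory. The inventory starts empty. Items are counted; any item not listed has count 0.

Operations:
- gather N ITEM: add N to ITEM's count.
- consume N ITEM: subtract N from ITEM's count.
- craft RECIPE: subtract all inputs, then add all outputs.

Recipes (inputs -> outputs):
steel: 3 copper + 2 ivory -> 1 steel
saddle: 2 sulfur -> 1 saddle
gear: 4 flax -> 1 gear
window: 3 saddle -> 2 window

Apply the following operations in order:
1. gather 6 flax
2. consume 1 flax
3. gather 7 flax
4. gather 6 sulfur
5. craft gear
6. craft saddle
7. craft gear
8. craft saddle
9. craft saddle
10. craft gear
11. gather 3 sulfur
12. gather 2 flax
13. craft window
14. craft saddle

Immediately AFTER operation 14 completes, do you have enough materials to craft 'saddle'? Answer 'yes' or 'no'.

After 1 (gather 6 flax): flax=6
After 2 (consume 1 flax): flax=5
After 3 (gather 7 flax): flax=12
After 4 (gather 6 sulfur): flax=12 sulfur=6
After 5 (craft gear): flax=8 gear=1 sulfur=6
After 6 (craft saddle): flax=8 gear=1 saddle=1 sulfur=4
After 7 (craft gear): flax=4 gear=2 saddle=1 sulfur=4
After 8 (craft saddle): flax=4 gear=2 saddle=2 sulfur=2
After 9 (craft saddle): flax=4 gear=2 saddle=3
After 10 (craft gear): gear=3 saddle=3
After 11 (gather 3 sulfur): gear=3 saddle=3 sulfur=3
After 12 (gather 2 flax): flax=2 gear=3 saddle=3 sulfur=3
After 13 (craft window): flax=2 gear=3 sulfur=3 window=2
After 14 (craft saddle): flax=2 gear=3 saddle=1 sulfur=1 window=2

Answer: no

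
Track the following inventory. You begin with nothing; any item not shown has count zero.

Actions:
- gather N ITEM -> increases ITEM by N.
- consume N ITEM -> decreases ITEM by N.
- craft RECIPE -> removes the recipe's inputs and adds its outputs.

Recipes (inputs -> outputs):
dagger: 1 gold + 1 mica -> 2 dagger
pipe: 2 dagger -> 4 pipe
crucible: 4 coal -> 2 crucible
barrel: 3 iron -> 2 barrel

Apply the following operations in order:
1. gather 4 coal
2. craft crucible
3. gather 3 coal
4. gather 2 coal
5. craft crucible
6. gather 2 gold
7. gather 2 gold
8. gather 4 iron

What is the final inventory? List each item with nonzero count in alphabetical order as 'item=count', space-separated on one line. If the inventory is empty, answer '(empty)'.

After 1 (gather 4 coal): coal=4
After 2 (craft crucible): crucible=2
After 3 (gather 3 coal): coal=3 crucible=2
After 4 (gather 2 coal): coal=5 crucible=2
After 5 (craft crucible): coal=1 crucible=4
After 6 (gather 2 gold): coal=1 crucible=4 gold=2
After 7 (gather 2 gold): coal=1 crucible=4 gold=4
After 8 (gather 4 iron): coal=1 crucible=4 gold=4 iron=4

Answer: coal=1 crucible=4 gold=4 iron=4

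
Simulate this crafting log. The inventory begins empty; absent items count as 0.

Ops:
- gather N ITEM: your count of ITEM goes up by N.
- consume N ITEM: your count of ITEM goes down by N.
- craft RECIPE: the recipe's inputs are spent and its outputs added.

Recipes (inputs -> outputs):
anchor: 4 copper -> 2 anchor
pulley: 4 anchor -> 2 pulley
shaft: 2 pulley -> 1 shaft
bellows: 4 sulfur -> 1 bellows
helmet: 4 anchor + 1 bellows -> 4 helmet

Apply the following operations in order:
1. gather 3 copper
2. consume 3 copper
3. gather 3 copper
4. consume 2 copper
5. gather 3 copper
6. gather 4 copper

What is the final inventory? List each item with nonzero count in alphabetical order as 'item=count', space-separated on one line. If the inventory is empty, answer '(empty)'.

Answer: copper=8

Derivation:
After 1 (gather 3 copper): copper=3
After 2 (consume 3 copper): (empty)
After 3 (gather 3 copper): copper=3
After 4 (consume 2 copper): copper=1
After 5 (gather 3 copper): copper=4
After 6 (gather 4 copper): copper=8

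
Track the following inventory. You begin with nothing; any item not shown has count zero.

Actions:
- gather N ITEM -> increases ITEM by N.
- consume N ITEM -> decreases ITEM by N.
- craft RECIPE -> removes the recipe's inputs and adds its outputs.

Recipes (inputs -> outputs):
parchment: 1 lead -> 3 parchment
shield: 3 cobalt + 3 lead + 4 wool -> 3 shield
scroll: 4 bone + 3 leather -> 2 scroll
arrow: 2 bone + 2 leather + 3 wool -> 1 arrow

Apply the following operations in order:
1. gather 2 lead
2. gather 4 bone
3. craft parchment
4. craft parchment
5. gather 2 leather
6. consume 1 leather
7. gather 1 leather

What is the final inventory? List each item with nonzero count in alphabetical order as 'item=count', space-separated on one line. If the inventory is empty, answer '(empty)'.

After 1 (gather 2 lead): lead=2
After 2 (gather 4 bone): bone=4 lead=2
After 3 (craft parchment): bone=4 lead=1 parchment=3
After 4 (craft parchment): bone=4 parchment=6
After 5 (gather 2 leather): bone=4 leather=2 parchment=6
After 6 (consume 1 leather): bone=4 leather=1 parchment=6
After 7 (gather 1 leather): bone=4 leather=2 parchment=6

Answer: bone=4 leather=2 parchment=6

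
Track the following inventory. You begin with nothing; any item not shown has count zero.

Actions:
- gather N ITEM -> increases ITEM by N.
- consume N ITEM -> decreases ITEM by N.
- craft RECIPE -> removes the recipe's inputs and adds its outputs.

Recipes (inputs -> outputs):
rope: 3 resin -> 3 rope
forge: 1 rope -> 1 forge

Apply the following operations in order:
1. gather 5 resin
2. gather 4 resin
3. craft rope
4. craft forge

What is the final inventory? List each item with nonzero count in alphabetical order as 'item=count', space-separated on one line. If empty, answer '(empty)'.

Answer: forge=1 resin=6 rope=2

Derivation:
After 1 (gather 5 resin): resin=5
After 2 (gather 4 resin): resin=9
After 3 (craft rope): resin=6 rope=3
After 4 (craft forge): forge=1 resin=6 rope=2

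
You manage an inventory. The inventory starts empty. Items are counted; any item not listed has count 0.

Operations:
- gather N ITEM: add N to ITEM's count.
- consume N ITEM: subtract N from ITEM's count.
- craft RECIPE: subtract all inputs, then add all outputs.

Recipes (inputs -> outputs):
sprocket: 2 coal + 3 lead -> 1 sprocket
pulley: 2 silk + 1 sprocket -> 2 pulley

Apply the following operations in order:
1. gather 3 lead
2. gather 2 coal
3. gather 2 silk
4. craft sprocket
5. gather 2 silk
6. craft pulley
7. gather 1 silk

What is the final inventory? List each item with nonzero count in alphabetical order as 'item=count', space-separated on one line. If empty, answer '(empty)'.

After 1 (gather 3 lead): lead=3
After 2 (gather 2 coal): coal=2 lead=3
After 3 (gather 2 silk): coal=2 lead=3 silk=2
After 4 (craft sprocket): silk=2 sprocket=1
After 5 (gather 2 silk): silk=4 sprocket=1
After 6 (craft pulley): pulley=2 silk=2
After 7 (gather 1 silk): pulley=2 silk=3

Answer: pulley=2 silk=3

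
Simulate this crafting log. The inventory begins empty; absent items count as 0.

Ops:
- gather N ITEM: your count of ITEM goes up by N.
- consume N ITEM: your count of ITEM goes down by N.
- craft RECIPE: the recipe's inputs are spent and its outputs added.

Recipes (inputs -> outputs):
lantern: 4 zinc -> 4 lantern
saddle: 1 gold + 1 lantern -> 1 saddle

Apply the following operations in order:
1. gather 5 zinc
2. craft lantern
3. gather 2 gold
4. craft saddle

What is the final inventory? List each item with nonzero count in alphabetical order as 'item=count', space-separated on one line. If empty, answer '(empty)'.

After 1 (gather 5 zinc): zinc=5
After 2 (craft lantern): lantern=4 zinc=1
After 3 (gather 2 gold): gold=2 lantern=4 zinc=1
After 4 (craft saddle): gold=1 lantern=3 saddle=1 zinc=1

Answer: gold=1 lantern=3 saddle=1 zinc=1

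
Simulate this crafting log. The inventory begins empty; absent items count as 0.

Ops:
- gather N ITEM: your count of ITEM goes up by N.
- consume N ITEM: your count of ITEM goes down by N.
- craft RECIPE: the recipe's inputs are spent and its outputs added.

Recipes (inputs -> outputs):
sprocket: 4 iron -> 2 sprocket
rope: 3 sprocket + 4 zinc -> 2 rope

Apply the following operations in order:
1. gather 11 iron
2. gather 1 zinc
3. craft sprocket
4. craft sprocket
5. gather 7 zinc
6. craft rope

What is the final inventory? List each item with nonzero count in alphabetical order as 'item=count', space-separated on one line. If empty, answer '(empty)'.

Answer: iron=3 rope=2 sprocket=1 zinc=4

Derivation:
After 1 (gather 11 iron): iron=11
After 2 (gather 1 zinc): iron=11 zinc=1
After 3 (craft sprocket): iron=7 sprocket=2 zinc=1
After 4 (craft sprocket): iron=3 sprocket=4 zinc=1
After 5 (gather 7 zinc): iron=3 sprocket=4 zinc=8
After 6 (craft rope): iron=3 rope=2 sprocket=1 zinc=4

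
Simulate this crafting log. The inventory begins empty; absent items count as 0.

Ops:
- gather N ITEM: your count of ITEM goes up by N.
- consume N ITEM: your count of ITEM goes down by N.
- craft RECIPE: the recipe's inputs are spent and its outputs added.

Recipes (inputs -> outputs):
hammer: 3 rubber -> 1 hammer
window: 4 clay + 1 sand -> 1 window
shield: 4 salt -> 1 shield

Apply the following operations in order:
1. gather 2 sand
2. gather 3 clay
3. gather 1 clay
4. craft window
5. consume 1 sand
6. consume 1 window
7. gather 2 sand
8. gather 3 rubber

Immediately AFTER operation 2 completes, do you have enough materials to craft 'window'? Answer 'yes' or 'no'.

Answer: no

Derivation:
After 1 (gather 2 sand): sand=2
After 2 (gather 3 clay): clay=3 sand=2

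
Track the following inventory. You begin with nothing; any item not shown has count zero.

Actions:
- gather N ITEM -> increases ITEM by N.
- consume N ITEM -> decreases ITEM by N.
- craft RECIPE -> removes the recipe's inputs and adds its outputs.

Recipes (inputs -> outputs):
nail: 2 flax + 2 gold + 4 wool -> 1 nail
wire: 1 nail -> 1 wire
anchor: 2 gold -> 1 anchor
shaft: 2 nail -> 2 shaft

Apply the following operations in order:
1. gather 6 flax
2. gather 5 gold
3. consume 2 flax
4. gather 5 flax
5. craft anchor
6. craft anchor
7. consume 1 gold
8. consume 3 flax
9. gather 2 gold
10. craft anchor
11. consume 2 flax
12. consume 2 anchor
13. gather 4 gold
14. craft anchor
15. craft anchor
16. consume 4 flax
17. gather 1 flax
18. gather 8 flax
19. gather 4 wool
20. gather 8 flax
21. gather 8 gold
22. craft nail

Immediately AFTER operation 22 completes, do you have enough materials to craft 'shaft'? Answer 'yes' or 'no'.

Answer: no

Derivation:
After 1 (gather 6 flax): flax=6
After 2 (gather 5 gold): flax=6 gold=5
After 3 (consume 2 flax): flax=4 gold=5
After 4 (gather 5 flax): flax=9 gold=5
After 5 (craft anchor): anchor=1 flax=9 gold=3
After 6 (craft anchor): anchor=2 flax=9 gold=1
After 7 (consume 1 gold): anchor=2 flax=9
After 8 (consume 3 flax): anchor=2 flax=6
After 9 (gather 2 gold): anchor=2 flax=6 gold=2
After 10 (craft anchor): anchor=3 flax=6
After 11 (consume 2 flax): anchor=3 flax=4
After 12 (consume 2 anchor): anchor=1 flax=4
After 13 (gather 4 gold): anchor=1 flax=4 gold=4
After 14 (craft anchor): anchor=2 flax=4 gold=2
After 15 (craft anchor): anchor=3 flax=4
After 16 (consume 4 flax): anchor=3
After 17 (gather 1 flax): anchor=3 flax=1
After 18 (gather 8 flax): anchor=3 flax=9
After 19 (gather 4 wool): anchor=3 flax=9 wool=4
After 20 (gather 8 flax): anchor=3 flax=17 wool=4
After 21 (gather 8 gold): anchor=3 flax=17 gold=8 wool=4
After 22 (craft nail): anchor=3 flax=15 gold=6 nail=1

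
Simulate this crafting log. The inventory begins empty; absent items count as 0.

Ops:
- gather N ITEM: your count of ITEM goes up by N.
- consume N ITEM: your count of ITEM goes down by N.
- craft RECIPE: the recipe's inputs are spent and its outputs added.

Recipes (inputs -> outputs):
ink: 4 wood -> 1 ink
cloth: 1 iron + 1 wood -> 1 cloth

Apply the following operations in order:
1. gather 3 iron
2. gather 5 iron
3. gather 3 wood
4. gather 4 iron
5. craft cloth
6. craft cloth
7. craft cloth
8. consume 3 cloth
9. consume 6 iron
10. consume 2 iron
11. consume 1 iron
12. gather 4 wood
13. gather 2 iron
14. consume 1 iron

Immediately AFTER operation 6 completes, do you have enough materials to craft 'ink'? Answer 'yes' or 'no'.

After 1 (gather 3 iron): iron=3
After 2 (gather 5 iron): iron=8
After 3 (gather 3 wood): iron=8 wood=3
After 4 (gather 4 iron): iron=12 wood=3
After 5 (craft cloth): cloth=1 iron=11 wood=2
After 6 (craft cloth): cloth=2 iron=10 wood=1

Answer: no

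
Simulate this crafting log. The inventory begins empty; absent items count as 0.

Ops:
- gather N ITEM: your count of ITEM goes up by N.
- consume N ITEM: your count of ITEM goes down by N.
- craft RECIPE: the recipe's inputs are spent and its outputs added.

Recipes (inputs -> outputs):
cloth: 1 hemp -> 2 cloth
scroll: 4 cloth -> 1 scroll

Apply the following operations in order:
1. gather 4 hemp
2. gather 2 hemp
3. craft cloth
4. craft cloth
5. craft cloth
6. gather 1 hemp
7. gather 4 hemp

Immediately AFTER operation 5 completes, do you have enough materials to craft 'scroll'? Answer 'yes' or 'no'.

Answer: yes

Derivation:
After 1 (gather 4 hemp): hemp=4
After 2 (gather 2 hemp): hemp=6
After 3 (craft cloth): cloth=2 hemp=5
After 4 (craft cloth): cloth=4 hemp=4
After 5 (craft cloth): cloth=6 hemp=3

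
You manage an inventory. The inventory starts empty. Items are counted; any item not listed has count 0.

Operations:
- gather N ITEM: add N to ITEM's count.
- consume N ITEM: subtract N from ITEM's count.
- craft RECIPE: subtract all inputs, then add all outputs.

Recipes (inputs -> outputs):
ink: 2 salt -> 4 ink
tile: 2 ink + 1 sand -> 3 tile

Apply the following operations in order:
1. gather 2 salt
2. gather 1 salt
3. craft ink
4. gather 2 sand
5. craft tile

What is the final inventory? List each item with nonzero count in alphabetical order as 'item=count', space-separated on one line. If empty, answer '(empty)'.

Answer: ink=2 salt=1 sand=1 tile=3

Derivation:
After 1 (gather 2 salt): salt=2
After 2 (gather 1 salt): salt=3
After 3 (craft ink): ink=4 salt=1
After 4 (gather 2 sand): ink=4 salt=1 sand=2
After 5 (craft tile): ink=2 salt=1 sand=1 tile=3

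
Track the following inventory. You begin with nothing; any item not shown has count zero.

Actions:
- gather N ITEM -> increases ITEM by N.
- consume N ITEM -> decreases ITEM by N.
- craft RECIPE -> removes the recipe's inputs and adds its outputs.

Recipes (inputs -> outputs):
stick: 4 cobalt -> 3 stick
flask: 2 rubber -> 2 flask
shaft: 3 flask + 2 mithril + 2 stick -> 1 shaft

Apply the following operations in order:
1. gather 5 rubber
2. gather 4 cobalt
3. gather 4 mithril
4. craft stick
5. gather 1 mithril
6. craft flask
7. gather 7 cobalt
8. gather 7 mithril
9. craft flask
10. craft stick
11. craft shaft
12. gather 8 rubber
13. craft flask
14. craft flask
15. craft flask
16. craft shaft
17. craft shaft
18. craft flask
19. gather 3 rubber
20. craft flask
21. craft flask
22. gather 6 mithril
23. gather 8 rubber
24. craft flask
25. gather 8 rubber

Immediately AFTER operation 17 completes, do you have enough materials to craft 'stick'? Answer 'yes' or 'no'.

Answer: no

Derivation:
After 1 (gather 5 rubber): rubber=5
After 2 (gather 4 cobalt): cobalt=4 rubber=5
After 3 (gather 4 mithril): cobalt=4 mithril=4 rubber=5
After 4 (craft stick): mithril=4 rubber=5 stick=3
After 5 (gather 1 mithril): mithril=5 rubber=5 stick=3
After 6 (craft flask): flask=2 mithril=5 rubber=3 stick=3
After 7 (gather 7 cobalt): cobalt=7 flask=2 mithril=5 rubber=3 stick=3
After 8 (gather 7 mithril): cobalt=7 flask=2 mithril=12 rubber=3 stick=3
After 9 (craft flask): cobalt=7 flask=4 mithril=12 rubber=1 stick=3
After 10 (craft stick): cobalt=3 flask=4 mithril=12 rubber=1 stick=6
After 11 (craft shaft): cobalt=3 flask=1 mithril=10 rubber=1 shaft=1 stick=4
After 12 (gather 8 rubber): cobalt=3 flask=1 mithril=10 rubber=9 shaft=1 stick=4
After 13 (craft flask): cobalt=3 flask=3 mithril=10 rubber=7 shaft=1 stick=4
After 14 (craft flask): cobalt=3 flask=5 mithril=10 rubber=5 shaft=1 stick=4
After 15 (craft flask): cobalt=3 flask=7 mithril=10 rubber=3 shaft=1 stick=4
After 16 (craft shaft): cobalt=3 flask=4 mithril=8 rubber=3 shaft=2 stick=2
After 17 (craft shaft): cobalt=3 flask=1 mithril=6 rubber=3 shaft=3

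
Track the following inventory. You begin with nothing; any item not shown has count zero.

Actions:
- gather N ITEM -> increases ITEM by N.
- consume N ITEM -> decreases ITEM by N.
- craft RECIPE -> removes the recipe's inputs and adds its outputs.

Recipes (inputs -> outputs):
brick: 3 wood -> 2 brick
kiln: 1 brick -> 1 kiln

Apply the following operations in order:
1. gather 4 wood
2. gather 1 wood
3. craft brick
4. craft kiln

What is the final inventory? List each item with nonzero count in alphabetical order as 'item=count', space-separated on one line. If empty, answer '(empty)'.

Answer: brick=1 kiln=1 wood=2

Derivation:
After 1 (gather 4 wood): wood=4
After 2 (gather 1 wood): wood=5
After 3 (craft brick): brick=2 wood=2
After 4 (craft kiln): brick=1 kiln=1 wood=2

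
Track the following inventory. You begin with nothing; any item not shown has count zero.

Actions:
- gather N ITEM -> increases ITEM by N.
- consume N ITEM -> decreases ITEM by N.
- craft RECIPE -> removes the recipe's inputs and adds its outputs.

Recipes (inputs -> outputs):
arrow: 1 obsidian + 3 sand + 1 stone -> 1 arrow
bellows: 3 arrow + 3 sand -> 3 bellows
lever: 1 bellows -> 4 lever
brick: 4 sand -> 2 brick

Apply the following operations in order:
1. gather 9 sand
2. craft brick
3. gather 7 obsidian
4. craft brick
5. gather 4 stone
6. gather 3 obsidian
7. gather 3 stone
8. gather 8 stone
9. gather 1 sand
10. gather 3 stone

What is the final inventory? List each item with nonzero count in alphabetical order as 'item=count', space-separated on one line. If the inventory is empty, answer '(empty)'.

Answer: brick=4 obsidian=10 sand=2 stone=18

Derivation:
After 1 (gather 9 sand): sand=9
After 2 (craft brick): brick=2 sand=5
After 3 (gather 7 obsidian): brick=2 obsidian=7 sand=5
After 4 (craft brick): brick=4 obsidian=7 sand=1
After 5 (gather 4 stone): brick=4 obsidian=7 sand=1 stone=4
After 6 (gather 3 obsidian): brick=4 obsidian=10 sand=1 stone=4
After 7 (gather 3 stone): brick=4 obsidian=10 sand=1 stone=7
After 8 (gather 8 stone): brick=4 obsidian=10 sand=1 stone=15
After 9 (gather 1 sand): brick=4 obsidian=10 sand=2 stone=15
After 10 (gather 3 stone): brick=4 obsidian=10 sand=2 stone=18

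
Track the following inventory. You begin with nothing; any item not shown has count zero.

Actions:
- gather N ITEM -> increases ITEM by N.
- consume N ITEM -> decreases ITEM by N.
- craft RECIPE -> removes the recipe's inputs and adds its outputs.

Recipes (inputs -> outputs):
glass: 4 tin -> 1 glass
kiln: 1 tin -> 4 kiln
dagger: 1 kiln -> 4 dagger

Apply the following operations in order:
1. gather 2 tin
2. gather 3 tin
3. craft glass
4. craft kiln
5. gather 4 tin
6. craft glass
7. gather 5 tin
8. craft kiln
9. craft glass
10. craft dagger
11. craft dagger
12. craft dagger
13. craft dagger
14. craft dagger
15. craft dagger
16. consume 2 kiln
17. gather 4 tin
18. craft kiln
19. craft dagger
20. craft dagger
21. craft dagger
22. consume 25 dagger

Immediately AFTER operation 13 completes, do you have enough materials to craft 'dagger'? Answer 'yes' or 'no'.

Answer: yes

Derivation:
After 1 (gather 2 tin): tin=2
After 2 (gather 3 tin): tin=5
After 3 (craft glass): glass=1 tin=1
After 4 (craft kiln): glass=1 kiln=4
After 5 (gather 4 tin): glass=1 kiln=4 tin=4
After 6 (craft glass): glass=2 kiln=4
After 7 (gather 5 tin): glass=2 kiln=4 tin=5
After 8 (craft kiln): glass=2 kiln=8 tin=4
After 9 (craft glass): glass=3 kiln=8
After 10 (craft dagger): dagger=4 glass=3 kiln=7
After 11 (craft dagger): dagger=8 glass=3 kiln=6
After 12 (craft dagger): dagger=12 glass=3 kiln=5
After 13 (craft dagger): dagger=16 glass=3 kiln=4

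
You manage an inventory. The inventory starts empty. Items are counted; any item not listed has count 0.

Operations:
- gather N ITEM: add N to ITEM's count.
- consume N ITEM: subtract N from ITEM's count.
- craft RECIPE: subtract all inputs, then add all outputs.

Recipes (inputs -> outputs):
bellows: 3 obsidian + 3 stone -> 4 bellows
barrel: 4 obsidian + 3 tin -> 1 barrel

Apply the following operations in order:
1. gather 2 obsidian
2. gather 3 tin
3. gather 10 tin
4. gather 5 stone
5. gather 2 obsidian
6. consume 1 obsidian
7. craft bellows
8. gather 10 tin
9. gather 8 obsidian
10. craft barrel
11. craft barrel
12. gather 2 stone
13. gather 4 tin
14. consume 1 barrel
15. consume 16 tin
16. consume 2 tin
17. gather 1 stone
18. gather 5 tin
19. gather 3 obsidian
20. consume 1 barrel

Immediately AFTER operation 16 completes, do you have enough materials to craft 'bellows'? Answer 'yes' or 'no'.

After 1 (gather 2 obsidian): obsidian=2
After 2 (gather 3 tin): obsidian=2 tin=3
After 3 (gather 10 tin): obsidian=2 tin=13
After 4 (gather 5 stone): obsidian=2 stone=5 tin=13
After 5 (gather 2 obsidian): obsidian=4 stone=5 tin=13
After 6 (consume 1 obsidian): obsidian=3 stone=5 tin=13
After 7 (craft bellows): bellows=4 stone=2 tin=13
After 8 (gather 10 tin): bellows=4 stone=2 tin=23
After 9 (gather 8 obsidian): bellows=4 obsidian=8 stone=2 tin=23
After 10 (craft barrel): barrel=1 bellows=4 obsidian=4 stone=2 tin=20
After 11 (craft barrel): barrel=2 bellows=4 stone=2 tin=17
After 12 (gather 2 stone): barrel=2 bellows=4 stone=4 tin=17
After 13 (gather 4 tin): barrel=2 bellows=4 stone=4 tin=21
After 14 (consume 1 barrel): barrel=1 bellows=4 stone=4 tin=21
After 15 (consume 16 tin): barrel=1 bellows=4 stone=4 tin=5
After 16 (consume 2 tin): barrel=1 bellows=4 stone=4 tin=3

Answer: no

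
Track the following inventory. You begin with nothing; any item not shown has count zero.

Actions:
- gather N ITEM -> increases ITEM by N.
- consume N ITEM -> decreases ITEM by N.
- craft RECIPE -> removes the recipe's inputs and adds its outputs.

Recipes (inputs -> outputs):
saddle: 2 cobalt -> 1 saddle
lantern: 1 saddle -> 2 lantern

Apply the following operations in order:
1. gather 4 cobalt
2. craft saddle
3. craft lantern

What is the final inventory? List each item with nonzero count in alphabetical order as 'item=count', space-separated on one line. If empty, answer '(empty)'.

After 1 (gather 4 cobalt): cobalt=4
After 2 (craft saddle): cobalt=2 saddle=1
After 3 (craft lantern): cobalt=2 lantern=2

Answer: cobalt=2 lantern=2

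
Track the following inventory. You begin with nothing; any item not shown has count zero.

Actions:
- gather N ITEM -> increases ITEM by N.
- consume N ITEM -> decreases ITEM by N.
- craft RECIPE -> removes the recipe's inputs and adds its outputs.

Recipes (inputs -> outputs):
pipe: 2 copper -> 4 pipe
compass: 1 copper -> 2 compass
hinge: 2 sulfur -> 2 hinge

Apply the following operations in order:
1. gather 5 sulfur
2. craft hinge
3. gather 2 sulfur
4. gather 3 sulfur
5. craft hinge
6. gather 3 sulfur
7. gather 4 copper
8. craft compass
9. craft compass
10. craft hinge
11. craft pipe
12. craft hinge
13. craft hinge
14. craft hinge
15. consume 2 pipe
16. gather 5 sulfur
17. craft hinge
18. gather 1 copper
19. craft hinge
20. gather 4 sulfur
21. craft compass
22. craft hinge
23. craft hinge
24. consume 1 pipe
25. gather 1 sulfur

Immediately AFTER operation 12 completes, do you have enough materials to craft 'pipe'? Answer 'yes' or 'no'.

After 1 (gather 5 sulfur): sulfur=5
After 2 (craft hinge): hinge=2 sulfur=3
After 3 (gather 2 sulfur): hinge=2 sulfur=5
After 4 (gather 3 sulfur): hinge=2 sulfur=8
After 5 (craft hinge): hinge=4 sulfur=6
After 6 (gather 3 sulfur): hinge=4 sulfur=9
After 7 (gather 4 copper): copper=4 hinge=4 sulfur=9
After 8 (craft compass): compass=2 copper=3 hinge=4 sulfur=9
After 9 (craft compass): compass=4 copper=2 hinge=4 sulfur=9
After 10 (craft hinge): compass=4 copper=2 hinge=6 sulfur=7
After 11 (craft pipe): compass=4 hinge=6 pipe=4 sulfur=7
After 12 (craft hinge): compass=4 hinge=8 pipe=4 sulfur=5

Answer: no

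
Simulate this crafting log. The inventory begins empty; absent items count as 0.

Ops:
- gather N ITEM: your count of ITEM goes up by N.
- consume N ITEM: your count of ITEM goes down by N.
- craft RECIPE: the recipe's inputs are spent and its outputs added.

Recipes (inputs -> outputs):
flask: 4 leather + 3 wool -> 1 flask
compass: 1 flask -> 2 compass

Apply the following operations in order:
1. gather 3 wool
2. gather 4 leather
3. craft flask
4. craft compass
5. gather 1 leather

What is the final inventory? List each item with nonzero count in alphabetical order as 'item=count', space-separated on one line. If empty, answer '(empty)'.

Answer: compass=2 leather=1

Derivation:
After 1 (gather 3 wool): wool=3
After 2 (gather 4 leather): leather=4 wool=3
After 3 (craft flask): flask=1
After 4 (craft compass): compass=2
After 5 (gather 1 leather): compass=2 leather=1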